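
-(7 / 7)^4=-1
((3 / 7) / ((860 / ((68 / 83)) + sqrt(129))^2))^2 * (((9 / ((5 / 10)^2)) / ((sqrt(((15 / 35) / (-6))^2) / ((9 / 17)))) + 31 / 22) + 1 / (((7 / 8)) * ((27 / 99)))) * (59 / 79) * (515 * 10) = 4695461879615254760946555675 / 29588162090572977446357626121148928 - 11379466798840353981480375 * sqrt(129) / 18828830421273712920409398440731136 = 0.00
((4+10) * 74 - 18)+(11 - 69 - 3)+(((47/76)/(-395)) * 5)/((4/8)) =2872867/3002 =956.98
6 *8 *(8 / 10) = 192 / 5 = 38.40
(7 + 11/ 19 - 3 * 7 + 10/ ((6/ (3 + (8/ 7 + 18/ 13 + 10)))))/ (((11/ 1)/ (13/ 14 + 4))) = 743130/ 133133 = 5.58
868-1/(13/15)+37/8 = 90633/104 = 871.47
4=4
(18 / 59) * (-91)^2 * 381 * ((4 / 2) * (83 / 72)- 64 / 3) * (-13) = 28095818205 / 118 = 238100154.28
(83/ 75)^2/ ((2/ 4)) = 13778/ 5625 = 2.45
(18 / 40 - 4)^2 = 5041 / 400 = 12.60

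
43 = 43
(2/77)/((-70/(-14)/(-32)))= -0.17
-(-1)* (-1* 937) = -937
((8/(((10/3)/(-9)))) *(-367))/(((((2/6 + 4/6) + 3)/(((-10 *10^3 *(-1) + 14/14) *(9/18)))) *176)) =99099909/1760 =56306.77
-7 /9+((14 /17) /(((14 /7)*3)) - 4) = -710 /153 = -4.64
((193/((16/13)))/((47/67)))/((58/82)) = 6892223/21808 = 316.04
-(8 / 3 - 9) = 19 / 3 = 6.33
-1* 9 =-9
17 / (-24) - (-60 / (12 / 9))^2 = -48617 / 24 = -2025.71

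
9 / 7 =1.29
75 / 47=1.60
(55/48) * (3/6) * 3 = 55/32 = 1.72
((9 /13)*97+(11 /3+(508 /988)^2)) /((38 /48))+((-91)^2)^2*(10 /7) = 113557398536954 /1159171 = 97964319.79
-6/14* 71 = -213/7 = -30.43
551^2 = 303601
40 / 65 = 8 / 13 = 0.62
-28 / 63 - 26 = -26.44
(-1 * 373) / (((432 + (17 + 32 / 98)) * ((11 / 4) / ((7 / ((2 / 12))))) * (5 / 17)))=-17399704 / 403645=-43.11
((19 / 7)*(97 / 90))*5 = 1843 / 126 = 14.63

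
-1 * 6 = -6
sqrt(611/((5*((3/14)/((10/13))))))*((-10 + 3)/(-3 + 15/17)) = 119*sqrt(987)/54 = 69.23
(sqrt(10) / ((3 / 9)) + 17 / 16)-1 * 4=-47 / 16 + 3 * sqrt(10)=6.55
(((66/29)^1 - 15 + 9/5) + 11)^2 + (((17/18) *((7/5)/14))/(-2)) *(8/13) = -57328/2459925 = -0.02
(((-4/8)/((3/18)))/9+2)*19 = 95/3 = 31.67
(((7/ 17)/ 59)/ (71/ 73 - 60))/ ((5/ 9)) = -0.00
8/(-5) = -8/5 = -1.60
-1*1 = -1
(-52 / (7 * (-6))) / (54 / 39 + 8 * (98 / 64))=1352 / 14889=0.09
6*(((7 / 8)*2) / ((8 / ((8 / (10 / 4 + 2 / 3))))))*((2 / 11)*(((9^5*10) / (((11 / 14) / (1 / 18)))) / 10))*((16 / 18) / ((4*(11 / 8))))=10287648 / 25289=406.80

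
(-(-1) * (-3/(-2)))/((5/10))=3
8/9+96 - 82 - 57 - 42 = -757/9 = -84.11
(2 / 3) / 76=1 / 114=0.01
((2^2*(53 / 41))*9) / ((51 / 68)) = 2544 / 41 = 62.05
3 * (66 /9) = 22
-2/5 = -0.40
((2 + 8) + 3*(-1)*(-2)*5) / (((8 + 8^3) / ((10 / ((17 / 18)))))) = 180 / 221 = 0.81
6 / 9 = 2 / 3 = 0.67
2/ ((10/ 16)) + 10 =66/ 5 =13.20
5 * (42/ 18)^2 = 245/ 9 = 27.22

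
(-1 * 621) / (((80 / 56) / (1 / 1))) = -4347 / 10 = -434.70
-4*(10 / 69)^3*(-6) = 8000 / 109503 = 0.07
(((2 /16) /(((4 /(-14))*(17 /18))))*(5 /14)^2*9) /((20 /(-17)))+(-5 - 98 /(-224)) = -3683 /896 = -4.11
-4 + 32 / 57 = -196 / 57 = -3.44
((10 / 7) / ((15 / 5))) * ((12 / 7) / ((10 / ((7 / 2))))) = 2 / 7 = 0.29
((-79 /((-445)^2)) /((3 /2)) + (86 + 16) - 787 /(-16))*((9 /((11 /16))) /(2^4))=4311194691 /34852400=123.70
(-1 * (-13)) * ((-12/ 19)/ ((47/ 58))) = -9048/ 893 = -10.13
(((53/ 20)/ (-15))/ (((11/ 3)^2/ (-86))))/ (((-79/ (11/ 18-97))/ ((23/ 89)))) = 18188699/ 51045060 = 0.36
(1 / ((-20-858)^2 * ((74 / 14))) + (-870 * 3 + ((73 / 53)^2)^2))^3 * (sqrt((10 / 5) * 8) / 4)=-201839600615787618010357124698352780894925888268649125 / 11399418628715261024898286892999775594870592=-17706131092.28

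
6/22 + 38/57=31/33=0.94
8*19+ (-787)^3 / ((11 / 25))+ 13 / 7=-85302583678 / 77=-1107825762.05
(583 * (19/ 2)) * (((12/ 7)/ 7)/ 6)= 11077/ 49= 226.06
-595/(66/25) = -14875/66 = -225.38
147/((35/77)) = 1617/5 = 323.40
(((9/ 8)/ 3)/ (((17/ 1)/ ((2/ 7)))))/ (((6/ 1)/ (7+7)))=1/ 68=0.01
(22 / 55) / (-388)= -1 / 970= -0.00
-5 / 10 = -1 / 2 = -0.50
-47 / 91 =-0.52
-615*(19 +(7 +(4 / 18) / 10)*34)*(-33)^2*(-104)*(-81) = -1454217572808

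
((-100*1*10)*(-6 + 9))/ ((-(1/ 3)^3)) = 81000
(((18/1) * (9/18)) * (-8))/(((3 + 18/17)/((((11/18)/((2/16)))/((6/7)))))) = -20944/207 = -101.18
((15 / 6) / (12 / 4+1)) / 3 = 5 / 24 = 0.21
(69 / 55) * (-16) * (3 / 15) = -1104 / 275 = -4.01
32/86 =16/43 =0.37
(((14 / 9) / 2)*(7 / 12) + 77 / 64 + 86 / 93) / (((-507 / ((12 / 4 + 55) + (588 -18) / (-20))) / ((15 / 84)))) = -40795255 / 1520902656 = -0.03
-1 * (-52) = 52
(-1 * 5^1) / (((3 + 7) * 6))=-1 / 12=-0.08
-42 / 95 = -0.44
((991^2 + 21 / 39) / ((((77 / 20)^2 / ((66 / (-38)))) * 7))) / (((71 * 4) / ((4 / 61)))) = -3.80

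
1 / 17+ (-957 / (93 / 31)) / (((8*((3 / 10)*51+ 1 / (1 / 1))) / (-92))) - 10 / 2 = 609953 / 2771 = 220.12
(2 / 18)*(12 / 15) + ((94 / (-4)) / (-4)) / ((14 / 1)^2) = 8387 / 70560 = 0.12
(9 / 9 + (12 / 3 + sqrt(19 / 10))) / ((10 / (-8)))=-4 - 2 * sqrt(190) / 25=-5.10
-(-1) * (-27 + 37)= 10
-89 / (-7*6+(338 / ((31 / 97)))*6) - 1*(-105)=20515711 / 195414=104.99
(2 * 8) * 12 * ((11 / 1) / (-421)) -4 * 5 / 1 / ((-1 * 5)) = -428 / 421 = -1.02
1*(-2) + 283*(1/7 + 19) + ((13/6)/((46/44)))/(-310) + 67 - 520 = 743023429/149730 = 4962.42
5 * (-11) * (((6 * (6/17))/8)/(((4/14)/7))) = -24255/68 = -356.69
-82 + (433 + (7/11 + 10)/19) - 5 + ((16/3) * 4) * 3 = 85807/209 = 410.56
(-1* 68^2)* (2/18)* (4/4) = -4624/9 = -513.78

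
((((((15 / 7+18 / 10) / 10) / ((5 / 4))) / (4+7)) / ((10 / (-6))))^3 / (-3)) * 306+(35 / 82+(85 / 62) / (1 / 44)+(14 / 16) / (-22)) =137606552490808599769 / 2266615011718750000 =60.71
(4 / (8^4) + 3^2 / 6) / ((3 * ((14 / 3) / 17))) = 26129 / 14336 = 1.82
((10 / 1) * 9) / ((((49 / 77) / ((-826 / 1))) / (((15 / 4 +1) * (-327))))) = 181450665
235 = 235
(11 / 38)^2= 121 / 1444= 0.08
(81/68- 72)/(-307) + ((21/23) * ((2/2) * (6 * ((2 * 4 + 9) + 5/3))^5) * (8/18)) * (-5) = -51506902969544245/1440444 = -35757657340.06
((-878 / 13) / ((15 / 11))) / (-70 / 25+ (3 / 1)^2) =-9658 / 1209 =-7.99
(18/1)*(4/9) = 8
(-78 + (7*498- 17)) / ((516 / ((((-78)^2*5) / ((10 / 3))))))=5157711 / 86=59973.38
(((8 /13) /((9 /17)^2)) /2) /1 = 1.10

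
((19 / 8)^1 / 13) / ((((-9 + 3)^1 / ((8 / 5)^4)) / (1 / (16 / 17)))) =-5168 / 24375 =-0.21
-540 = -540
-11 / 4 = -2.75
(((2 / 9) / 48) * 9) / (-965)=-1 / 23160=-0.00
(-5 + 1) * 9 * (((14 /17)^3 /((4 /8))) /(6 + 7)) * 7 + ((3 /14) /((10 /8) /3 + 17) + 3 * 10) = 781066164 /93440347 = 8.36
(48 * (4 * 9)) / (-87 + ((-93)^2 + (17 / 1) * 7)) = 1728 / 8681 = 0.20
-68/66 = -34/33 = -1.03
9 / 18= 1 / 2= 0.50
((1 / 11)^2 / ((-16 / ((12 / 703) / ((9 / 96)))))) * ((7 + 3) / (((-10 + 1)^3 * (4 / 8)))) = 160 / 62010927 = 0.00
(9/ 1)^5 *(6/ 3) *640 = 75582720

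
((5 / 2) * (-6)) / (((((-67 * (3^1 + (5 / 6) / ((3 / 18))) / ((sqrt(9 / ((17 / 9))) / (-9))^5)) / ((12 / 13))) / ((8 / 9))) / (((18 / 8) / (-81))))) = 5 * sqrt(17) / 38513007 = 0.00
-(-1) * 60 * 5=300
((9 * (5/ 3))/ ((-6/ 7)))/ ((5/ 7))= -49/ 2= -24.50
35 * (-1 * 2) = -70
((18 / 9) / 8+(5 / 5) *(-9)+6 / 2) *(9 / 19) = -207 / 76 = -2.72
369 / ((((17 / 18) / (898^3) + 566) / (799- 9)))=3799749552766560 / 7377648268913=515.04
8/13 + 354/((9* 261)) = 7798/10179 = 0.77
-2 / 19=-0.11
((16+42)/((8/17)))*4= 493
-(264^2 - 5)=-69691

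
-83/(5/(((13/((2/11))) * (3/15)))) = -11869/50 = -237.38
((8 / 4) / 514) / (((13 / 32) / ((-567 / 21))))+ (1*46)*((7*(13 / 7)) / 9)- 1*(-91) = 4726421 / 30069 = 157.19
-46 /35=-1.31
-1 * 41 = -41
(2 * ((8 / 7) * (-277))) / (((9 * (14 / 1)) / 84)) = -8864 / 21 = -422.10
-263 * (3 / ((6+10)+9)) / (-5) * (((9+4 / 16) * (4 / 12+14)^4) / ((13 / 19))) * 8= 1264197396178 / 43875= 28813615.87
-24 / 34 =-12 / 17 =-0.71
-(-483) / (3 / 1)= 161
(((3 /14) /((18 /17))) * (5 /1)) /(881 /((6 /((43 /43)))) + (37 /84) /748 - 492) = -12716 /4337495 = -0.00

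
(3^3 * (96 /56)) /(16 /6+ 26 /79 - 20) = -2.72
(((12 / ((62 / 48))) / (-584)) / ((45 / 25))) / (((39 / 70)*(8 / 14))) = -2450 / 88257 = -0.03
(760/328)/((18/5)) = 475/738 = 0.64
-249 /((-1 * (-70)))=-249 /70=-3.56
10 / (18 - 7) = 10 / 11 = 0.91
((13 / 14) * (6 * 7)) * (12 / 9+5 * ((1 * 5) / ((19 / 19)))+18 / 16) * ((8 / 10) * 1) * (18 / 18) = 856.70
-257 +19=-238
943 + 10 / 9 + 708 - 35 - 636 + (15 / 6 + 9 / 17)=301147 / 306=984.14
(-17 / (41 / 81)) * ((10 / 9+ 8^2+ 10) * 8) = -827424 / 41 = -20181.07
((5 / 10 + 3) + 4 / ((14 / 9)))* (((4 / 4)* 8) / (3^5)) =340 / 1701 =0.20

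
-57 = -57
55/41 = 1.34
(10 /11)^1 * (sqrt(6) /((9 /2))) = 20 * sqrt(6) /99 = 0.49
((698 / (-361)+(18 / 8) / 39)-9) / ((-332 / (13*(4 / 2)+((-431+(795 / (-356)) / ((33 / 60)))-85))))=-98749613285 / 6101425616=-16.18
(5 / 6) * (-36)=-30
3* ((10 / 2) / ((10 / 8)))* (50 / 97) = 600 / 97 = 6.19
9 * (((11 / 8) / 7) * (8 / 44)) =9 / 28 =0.32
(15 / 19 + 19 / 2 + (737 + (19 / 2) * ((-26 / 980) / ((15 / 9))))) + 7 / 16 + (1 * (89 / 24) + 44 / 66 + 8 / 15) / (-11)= 9181624307 / 12289200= 747.13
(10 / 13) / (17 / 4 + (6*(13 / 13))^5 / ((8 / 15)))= 40 / 758381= 0.00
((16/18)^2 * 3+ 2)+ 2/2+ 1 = 172/27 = 6.37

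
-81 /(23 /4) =-324 /23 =-14.09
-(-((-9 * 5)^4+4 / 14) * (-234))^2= -45115727575511311524 / 49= -920729134194108398.45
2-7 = -5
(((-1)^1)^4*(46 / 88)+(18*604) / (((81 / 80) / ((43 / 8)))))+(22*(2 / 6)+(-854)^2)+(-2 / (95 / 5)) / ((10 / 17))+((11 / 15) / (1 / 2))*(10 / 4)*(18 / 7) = 787048.66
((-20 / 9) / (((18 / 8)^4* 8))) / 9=-640 / 531441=-0.00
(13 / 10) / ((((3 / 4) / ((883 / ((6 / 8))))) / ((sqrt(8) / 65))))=14128*sqrt(2) / 225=88.80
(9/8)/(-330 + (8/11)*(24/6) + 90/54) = -0.00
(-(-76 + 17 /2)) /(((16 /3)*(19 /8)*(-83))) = -405 /6308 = -0.06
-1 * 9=-9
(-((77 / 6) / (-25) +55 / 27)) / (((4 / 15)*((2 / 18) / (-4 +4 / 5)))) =4114 / 25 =164.56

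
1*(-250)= -250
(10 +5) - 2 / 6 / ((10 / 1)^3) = 44999 / 3000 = 15.00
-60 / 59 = -1.02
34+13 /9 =319 /9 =35.44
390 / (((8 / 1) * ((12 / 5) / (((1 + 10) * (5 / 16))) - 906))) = -17875 / 331944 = -0.05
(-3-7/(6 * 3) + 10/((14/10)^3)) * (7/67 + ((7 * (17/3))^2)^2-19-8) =21187983376865/33506298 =632358.23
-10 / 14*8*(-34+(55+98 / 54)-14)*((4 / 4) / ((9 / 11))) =-14960 / 243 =-61.56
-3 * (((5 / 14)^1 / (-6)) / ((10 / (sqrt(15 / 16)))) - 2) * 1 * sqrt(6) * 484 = 121 * sqrt(6) * (sqrt(15)+1344) / 56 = 7133.82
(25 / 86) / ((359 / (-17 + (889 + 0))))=10900 / 15437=0.71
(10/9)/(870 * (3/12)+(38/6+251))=20/8547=0.00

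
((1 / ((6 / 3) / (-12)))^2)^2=1296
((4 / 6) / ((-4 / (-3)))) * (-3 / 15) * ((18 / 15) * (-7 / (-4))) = -21 / 100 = -0.21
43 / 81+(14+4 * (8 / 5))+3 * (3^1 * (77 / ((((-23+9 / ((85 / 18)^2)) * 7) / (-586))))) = 2588.33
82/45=1.82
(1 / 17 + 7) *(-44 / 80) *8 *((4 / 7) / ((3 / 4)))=-2816 / 119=-23.66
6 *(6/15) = 2.40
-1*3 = -3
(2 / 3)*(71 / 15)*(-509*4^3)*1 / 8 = -578224 / 45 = -12849.42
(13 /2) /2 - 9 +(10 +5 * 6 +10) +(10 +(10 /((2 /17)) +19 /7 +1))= 4003 /28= 142.96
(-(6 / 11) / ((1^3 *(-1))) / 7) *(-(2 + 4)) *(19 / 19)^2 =-36 / 77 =-0.47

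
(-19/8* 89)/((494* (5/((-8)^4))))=-22784/65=-350.52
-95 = -95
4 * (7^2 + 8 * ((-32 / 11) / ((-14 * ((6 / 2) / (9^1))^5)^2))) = -15010900 / 539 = -27849.54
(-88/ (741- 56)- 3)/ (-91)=2143/ 62335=0.03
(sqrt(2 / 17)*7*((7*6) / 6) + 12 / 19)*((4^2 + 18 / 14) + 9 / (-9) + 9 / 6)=1494 / 133 + 1743*sqrt(34) / 34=310.16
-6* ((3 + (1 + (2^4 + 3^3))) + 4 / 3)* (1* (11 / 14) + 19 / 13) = -59305 / 91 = -651.70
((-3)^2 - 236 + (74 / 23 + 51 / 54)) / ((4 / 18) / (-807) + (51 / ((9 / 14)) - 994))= 74449785 / 305588396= 0.24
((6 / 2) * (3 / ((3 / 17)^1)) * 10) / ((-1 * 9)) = -170 / 3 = -56.67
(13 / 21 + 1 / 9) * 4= 184 / 63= 2.92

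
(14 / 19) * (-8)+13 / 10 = -4.59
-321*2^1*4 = -2568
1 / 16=0.06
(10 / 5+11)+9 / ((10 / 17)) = 28.30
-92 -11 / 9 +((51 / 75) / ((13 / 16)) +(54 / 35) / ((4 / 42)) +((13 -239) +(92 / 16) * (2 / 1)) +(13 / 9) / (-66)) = -28060511 / 96525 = -290.71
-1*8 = -8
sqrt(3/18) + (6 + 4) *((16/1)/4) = sqrt(6)/6 + 40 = 40.41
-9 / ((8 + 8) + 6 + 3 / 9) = -27 / 67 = -0.40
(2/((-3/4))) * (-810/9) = 240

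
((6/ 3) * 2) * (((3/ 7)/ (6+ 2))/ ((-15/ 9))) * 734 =-3303/ 35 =-94.37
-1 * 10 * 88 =-880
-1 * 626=-626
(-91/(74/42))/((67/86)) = -164346/2479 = -66.30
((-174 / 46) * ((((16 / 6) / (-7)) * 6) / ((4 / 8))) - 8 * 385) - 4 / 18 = -4438186 / 1449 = -3062.93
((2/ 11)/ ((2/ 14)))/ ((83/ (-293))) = -4.49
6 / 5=1.20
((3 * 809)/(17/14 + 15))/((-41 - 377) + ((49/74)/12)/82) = -2474142048/6909207853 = -0.36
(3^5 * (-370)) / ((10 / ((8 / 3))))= -23976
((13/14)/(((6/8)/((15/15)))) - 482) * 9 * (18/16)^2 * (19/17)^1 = -2913327/476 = -6120.43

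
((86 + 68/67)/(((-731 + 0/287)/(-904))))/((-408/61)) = -40186190/2497827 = -16.09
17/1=17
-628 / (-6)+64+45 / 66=11177 / 66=169.35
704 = 704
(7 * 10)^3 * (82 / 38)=14063000 / 19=740157.89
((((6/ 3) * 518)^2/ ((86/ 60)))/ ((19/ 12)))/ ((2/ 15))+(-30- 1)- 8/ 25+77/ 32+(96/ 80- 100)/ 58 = 67230681109377/ 18954400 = 3546969.63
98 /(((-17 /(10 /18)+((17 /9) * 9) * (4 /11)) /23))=-123970 /1343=-92.31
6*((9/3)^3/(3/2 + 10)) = 324/23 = 14.09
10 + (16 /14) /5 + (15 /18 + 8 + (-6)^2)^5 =181136166.65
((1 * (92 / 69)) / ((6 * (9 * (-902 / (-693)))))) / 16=7 / 5904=0.00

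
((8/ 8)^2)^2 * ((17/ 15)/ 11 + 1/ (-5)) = -16/ 165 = -0.10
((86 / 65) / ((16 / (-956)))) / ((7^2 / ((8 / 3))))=-41108 / 9555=-4.30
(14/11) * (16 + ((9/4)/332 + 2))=167391/7304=22.92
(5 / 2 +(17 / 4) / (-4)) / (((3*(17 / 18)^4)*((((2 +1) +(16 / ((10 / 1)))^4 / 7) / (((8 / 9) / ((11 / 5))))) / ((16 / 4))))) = 3912300000 / 15821466551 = 0.25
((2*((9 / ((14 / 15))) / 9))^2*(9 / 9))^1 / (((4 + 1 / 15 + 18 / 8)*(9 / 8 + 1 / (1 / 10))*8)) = 0.01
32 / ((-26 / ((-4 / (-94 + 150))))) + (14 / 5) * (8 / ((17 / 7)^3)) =3692376 / 2235415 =1.65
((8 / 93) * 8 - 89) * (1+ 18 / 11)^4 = -5808898853 / 1361613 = -4266.19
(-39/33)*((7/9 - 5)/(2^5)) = 247/1584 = 0.16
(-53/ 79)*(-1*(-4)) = -212/ 79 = -2.68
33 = 33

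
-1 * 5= -5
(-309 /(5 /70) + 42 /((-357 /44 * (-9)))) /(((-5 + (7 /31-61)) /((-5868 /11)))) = -13376099480 /381293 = -35080.89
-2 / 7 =-0.29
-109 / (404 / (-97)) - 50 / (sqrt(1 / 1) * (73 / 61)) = -460371 / 29492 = -15.61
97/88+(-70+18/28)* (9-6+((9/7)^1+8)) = -3669511/4312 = -851.00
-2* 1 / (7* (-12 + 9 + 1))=1 / 7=0.14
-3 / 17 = -0.18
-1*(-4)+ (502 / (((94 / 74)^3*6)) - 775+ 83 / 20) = -4522721993 / 6229380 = -726.03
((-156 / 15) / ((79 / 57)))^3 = -26039617344 / 61629875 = -422.52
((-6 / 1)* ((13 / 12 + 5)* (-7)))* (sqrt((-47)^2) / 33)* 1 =24017 / 66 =363.89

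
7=7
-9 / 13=-0.69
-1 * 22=-22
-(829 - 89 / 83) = -68718 / 83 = -827.93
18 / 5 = 3.60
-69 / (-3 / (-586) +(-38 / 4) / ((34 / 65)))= 3.80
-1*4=-4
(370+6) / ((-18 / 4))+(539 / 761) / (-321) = -61234721 / 732843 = -83.56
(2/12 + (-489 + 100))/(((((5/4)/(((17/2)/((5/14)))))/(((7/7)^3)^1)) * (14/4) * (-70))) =79322/2625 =30.22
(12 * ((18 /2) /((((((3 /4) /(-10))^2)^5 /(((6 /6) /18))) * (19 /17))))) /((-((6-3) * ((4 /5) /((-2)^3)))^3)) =356515840000000000000 /10097379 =35307760558457.79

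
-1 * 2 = -2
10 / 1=10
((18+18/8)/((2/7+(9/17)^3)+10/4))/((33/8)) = 1238076/739981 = 1.67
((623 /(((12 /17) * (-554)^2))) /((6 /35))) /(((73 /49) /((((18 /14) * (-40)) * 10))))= -64869875 /11202434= -5.79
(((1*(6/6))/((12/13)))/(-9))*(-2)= 13/54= 0.24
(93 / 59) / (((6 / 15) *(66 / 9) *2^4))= 1395 / 41536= 0.03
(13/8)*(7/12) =91/96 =0.95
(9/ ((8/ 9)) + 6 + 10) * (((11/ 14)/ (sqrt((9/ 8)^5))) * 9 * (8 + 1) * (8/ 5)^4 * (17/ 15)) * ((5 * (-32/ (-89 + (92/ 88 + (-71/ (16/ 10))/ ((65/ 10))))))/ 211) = 23441415602176 * sqrt(2)/ 450424996875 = 73.60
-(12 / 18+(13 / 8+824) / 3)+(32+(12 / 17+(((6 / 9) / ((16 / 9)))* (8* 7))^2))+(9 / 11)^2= 3266521 / 16456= 198.50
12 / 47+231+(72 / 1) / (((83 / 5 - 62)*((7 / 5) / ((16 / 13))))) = 223167333 / 970879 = 229.86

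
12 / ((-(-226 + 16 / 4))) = 2 / 37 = 0.05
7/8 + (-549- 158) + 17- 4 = -5545/8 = -693.12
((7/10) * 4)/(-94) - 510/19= -119983/4465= -26.87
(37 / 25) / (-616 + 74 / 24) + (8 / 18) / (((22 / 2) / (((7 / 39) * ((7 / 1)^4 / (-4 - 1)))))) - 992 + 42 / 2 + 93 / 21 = -4820781511138 / 4969589625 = -970.06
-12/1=-12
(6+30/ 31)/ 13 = 0.54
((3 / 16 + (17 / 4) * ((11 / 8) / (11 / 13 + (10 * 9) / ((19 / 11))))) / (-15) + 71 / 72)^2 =2736976493161 / 2931491865600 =0.93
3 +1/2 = 3.50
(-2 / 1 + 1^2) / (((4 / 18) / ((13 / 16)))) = -117 / 32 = -3.66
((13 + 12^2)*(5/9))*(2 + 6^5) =6105730/9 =678414.44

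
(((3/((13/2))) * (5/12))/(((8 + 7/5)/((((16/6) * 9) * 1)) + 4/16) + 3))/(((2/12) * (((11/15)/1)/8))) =3.46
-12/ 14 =-0.86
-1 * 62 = -62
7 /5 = 1.40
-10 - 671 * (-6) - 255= 3761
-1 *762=-762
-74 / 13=-5.69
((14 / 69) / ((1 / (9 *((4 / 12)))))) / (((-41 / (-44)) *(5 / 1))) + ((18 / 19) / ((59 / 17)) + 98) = 520113796 / 5285515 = 98.40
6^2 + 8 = 44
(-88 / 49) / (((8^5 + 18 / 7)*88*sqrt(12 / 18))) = -sqrt(6) / 3211516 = -0.00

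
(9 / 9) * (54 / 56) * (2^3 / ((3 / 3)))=54 / 7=7.71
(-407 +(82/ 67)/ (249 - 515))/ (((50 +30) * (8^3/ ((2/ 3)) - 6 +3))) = -1813409/ 272676600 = -0.01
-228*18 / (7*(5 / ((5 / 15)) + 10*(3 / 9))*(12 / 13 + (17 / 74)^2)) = -876466656 / 26745565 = -32.77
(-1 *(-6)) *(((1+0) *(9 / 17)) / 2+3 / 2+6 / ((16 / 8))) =486 / 17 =28.59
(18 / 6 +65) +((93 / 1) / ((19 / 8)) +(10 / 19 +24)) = 2502 / 19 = 131.68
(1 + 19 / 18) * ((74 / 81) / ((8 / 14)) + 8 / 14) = 91057 / 20412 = 4.46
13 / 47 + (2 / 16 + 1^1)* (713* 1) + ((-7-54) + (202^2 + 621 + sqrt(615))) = 42191.20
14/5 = 2.80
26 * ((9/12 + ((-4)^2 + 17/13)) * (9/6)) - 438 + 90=1425/4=356.25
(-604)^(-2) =1 /364816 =0.00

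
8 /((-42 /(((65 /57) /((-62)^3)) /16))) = 65 /1141114464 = 0.00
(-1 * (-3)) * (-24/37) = -72/37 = -1.95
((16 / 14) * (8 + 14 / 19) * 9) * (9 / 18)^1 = 5976 / 133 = 44.93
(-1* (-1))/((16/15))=15/16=0.94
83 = 83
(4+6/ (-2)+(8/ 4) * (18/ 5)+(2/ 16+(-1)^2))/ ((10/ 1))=373/ 400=0.93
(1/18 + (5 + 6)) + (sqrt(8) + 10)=2* sqrt(2) + 379/18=23.88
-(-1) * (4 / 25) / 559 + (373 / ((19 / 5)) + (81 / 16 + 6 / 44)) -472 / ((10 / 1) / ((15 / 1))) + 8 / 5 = -28181644609 / 46732400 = -603.04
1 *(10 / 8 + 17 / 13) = 2.56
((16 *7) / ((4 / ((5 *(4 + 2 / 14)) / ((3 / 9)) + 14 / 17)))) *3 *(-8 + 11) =269748 / 17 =15867.53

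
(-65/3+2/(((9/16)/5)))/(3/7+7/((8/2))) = -980/549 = -1.79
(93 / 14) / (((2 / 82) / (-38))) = -72447 / 7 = -10349.57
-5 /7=-0.71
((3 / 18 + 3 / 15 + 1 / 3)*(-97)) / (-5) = 679 / 50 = 13.58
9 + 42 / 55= 537 / 55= 9.76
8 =8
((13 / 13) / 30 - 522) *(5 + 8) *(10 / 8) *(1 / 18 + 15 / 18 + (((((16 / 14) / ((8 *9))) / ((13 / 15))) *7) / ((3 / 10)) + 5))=-11572001 / 216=-53574.08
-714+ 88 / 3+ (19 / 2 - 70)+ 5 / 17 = -75977 / 102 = -744.87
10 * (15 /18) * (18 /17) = 150 /17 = 8.82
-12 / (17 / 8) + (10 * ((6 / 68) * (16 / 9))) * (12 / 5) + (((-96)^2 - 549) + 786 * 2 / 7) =1057873 / 119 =8889.69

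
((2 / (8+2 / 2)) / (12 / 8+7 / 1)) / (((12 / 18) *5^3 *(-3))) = -2 / 19125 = -0.00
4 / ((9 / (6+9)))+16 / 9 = 76 / 9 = 8.44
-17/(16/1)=-17/16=-1.06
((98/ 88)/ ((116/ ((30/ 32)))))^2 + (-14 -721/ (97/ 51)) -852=-805436158994783/ 646893862912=-1245.08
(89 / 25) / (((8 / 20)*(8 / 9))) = 10.01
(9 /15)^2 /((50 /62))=279 /625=0.45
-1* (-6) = 6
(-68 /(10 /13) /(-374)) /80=13 /4400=0.00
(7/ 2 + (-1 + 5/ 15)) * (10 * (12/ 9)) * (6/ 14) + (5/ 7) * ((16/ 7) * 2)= 2860/ 147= 19.46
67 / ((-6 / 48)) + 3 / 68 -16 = -37533 / 68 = -551.96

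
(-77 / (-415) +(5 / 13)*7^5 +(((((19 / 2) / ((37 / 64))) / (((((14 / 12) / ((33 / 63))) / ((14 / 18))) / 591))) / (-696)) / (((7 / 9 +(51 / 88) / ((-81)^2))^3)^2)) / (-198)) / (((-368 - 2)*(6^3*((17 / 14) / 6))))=-294878986426523330173211704656873536792369 / 737788964727117667539631909539062760468750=-0.40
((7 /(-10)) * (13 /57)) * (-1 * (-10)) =-91 /57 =-1.60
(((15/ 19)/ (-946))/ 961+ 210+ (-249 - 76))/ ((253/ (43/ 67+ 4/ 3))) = -788599460125/ 878384580942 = -0.90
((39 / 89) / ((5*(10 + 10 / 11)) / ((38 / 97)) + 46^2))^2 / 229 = 66438801 / 402987394703367424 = 0.00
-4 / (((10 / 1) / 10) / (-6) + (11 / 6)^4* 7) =-5184 / 102271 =-0.05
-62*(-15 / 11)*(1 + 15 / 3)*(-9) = -4565.45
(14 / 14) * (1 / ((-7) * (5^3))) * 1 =-1 / 875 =-0.00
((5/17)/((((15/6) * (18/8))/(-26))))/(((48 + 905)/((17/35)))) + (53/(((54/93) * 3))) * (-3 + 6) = 18267283/200130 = 91.28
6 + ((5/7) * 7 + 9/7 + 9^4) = 46013/7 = 6573.29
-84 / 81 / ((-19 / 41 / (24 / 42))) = 656 / 513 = 1.28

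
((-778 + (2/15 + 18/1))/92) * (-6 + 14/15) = 216562/5175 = 41.85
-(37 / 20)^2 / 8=-1369 / 3200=-0.43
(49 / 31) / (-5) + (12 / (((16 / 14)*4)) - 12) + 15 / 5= -6.69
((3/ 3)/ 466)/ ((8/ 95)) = 95/ 3728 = 0.03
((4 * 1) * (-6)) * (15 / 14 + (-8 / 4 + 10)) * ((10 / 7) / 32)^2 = -9525 / 21952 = -0.43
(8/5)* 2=16/5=3.20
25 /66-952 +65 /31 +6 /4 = -969829 /1023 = -948.02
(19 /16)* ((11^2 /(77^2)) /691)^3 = 19 /621072592940464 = 0.00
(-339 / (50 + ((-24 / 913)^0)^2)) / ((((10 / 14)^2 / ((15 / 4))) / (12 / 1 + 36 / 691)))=-34584102 / 58735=-588.82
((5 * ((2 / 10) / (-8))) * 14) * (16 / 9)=-28 / 9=-3.11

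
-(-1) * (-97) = -97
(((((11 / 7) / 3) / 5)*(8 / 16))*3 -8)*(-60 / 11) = 42.78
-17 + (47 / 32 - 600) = -19697 / 32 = -615.53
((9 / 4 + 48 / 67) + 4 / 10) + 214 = 291271 / 1340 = 217.37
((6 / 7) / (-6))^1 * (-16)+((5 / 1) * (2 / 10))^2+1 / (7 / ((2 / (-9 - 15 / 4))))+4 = 7.26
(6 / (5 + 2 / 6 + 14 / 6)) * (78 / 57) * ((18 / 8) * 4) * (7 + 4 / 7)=223236 / 3059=72.98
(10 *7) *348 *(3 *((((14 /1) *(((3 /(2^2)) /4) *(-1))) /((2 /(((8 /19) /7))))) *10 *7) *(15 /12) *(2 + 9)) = -105509250 /19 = -5553118.42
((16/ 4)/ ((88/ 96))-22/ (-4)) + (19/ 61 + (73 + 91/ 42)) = 171793/ 2013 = 85.34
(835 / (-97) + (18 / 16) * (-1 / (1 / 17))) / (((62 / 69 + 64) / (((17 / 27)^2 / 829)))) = -143050087 / 700013820816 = -0.00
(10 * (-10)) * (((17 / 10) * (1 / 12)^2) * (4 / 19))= -85 / 342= -0.25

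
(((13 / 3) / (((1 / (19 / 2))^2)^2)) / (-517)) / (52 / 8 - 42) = 1694173 / 880968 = 1.92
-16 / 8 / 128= -1 / 64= -0.02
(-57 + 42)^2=225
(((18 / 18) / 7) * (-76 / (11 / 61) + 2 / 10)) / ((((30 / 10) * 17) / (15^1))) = -23169 / 1309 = -17.70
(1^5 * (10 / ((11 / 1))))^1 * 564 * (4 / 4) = 5640 / 11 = 512.73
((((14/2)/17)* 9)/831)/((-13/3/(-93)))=5859/61217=0.10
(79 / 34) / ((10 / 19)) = 1501 / 340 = 4.41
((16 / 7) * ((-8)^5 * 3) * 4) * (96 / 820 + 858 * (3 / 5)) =-664113512448 / 1435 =-462796872.79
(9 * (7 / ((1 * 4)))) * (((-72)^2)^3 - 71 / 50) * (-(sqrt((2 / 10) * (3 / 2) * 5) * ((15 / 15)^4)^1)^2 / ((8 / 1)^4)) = -1316517956799381 / 1638400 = -803538791.99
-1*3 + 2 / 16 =-23 / 8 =-2.88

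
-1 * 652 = -652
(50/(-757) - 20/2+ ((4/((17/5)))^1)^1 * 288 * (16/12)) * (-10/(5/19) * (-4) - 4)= 841264560/12869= 65371.40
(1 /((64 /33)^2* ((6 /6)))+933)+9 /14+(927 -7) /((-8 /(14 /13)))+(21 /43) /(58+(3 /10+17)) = 3258858931539 /4022939648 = 810.07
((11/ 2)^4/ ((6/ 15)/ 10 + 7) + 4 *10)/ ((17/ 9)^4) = 285501915/ 21381376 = 13.35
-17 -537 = -554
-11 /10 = -1.10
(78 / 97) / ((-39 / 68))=-1.40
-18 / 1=-18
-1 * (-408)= 408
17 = 17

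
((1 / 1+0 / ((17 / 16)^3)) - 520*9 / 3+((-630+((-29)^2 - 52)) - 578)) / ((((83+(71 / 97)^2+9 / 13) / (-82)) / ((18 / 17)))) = 39678656264 / 19460325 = 2038.95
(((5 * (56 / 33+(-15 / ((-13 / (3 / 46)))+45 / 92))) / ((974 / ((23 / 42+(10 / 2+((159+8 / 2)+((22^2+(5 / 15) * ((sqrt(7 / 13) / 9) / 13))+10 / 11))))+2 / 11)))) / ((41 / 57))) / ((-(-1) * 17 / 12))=8478845 * sqrt(91) / 3396134037582+2560450091945 / 343855780268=7.45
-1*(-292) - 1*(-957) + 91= 1340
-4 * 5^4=-2500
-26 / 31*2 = -52 / 31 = -1.68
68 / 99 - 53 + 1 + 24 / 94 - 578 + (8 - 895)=-7054217 / 4653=-1516.06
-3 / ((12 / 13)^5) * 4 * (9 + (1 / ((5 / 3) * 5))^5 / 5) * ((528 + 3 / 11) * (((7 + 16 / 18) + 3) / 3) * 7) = -2162982.81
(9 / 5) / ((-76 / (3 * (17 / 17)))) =-27 / 380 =-0.07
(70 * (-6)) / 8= -105 / 2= -52.50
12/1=12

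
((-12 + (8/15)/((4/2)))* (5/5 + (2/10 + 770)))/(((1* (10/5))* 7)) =-339328/525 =-646.34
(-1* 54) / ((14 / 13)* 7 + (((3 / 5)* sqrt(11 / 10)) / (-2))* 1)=-68796000 / 9587269- 273780* sqrt(110) / 9587269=-7.48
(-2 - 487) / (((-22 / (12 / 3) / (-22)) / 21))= -41076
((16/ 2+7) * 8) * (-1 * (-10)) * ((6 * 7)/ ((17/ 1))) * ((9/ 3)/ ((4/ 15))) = 567000/ 17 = 33352.94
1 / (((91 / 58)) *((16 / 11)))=319 / 728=0.44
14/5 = 2.80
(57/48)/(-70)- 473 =-473.02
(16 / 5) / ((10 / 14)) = 112 / 25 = 4.48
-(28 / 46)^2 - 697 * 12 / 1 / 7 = -4425928 / 3703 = -1195.23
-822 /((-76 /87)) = 35757 /38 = 940.97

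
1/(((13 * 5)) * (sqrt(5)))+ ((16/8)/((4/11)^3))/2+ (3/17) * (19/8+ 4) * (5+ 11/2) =sqrt(5)/325+ 2087/64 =32.62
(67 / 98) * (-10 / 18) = -335 / 882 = -0.38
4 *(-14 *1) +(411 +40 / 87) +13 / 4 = 124831 / 348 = 358.71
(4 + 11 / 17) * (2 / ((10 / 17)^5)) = 6598159 / 50000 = 131.96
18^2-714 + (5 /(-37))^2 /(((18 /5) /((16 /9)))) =-43245710 /110889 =-389.99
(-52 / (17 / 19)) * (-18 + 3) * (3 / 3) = 14820 / 17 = 871.76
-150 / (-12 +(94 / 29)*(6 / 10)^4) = 453125 / 34981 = 12.95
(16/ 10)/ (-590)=-4/ 1475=-0.00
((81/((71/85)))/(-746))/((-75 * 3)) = 153/264830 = 0.00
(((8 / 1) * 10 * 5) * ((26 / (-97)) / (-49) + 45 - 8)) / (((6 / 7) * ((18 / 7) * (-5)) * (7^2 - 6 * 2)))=-390860 / 10767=-36.30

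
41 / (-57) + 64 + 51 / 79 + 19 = 82.93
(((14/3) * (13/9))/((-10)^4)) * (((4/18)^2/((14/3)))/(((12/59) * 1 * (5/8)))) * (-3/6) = -767/27337500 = -0.00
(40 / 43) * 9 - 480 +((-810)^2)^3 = 12144470068682979720 / 43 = 282429536480999528.37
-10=-10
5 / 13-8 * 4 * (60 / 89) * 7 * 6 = -1047875 / 1157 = -905.68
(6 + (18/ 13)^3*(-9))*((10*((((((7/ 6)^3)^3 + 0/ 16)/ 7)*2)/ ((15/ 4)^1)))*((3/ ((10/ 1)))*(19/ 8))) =-717539015669/ 18450581760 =-38.89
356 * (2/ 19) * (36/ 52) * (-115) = -736920/ 247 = -2983.48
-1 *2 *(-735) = 1470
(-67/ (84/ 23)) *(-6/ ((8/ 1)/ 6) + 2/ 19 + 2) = 20033/ 456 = 43.93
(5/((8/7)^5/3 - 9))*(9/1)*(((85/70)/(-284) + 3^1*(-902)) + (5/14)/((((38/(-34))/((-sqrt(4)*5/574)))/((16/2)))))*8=2716633754712045/23286250489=116662.57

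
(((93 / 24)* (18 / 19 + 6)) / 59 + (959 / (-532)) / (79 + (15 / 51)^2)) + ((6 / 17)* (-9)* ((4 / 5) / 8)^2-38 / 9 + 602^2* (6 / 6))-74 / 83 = 11791327416838855687 / 32536839362400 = 362399.29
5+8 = 13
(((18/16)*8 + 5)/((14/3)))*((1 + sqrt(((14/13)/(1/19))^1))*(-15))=-45*sqrt(3458)/13-45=-248.55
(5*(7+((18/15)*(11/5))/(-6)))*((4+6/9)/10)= 1148/75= 15.31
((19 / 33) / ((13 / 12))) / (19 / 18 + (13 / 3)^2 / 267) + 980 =758662796 / 773773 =980.47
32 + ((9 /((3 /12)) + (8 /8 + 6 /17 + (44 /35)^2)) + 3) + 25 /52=80583049 /1082900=74.41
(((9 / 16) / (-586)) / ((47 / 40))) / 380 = -9 / 4186384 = -0.00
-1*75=-75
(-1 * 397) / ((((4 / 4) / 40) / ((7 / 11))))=-111160 / 11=-10105.45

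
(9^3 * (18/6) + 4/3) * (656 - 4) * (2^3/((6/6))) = 34243040/3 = 11414346.67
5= 5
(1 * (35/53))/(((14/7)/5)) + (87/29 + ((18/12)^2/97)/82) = 4.65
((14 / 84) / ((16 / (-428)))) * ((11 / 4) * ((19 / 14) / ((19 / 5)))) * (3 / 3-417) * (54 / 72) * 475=36339875 / 56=648926.34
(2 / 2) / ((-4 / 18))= -9 / 2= -4.50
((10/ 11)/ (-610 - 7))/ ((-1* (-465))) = -2/ 631191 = -0.00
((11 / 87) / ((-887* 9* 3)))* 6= -22 / 694521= -0.00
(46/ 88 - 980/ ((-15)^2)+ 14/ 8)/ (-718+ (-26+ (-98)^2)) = -1031/ 4385700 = -0.00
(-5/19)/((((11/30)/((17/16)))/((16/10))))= -255/209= -1.22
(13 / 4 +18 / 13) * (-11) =-50.98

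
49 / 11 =4.45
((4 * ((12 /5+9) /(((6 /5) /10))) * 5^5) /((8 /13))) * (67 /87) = 258578125 /174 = 1486081.18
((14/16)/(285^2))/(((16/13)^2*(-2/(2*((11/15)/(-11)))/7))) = 8281/2495232000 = 0.00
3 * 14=42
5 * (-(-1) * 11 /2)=55 /2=27.50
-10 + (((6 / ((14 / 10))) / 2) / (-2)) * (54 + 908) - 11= -7362 / 7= -1051.71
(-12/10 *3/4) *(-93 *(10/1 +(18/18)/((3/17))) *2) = 13113/5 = 2622.60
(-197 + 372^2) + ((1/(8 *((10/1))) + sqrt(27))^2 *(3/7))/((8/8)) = 138198.63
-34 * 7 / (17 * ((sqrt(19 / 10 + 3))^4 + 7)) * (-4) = 1.81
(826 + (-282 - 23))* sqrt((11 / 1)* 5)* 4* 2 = 4168* sqrt(55) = 30910.72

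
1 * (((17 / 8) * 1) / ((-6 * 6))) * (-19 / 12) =0.09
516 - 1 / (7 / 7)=515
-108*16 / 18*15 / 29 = -1440 / 29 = -49.66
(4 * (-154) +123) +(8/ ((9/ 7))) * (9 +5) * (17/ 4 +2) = 463/ 9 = 51.44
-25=-25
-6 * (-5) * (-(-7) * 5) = 1050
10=10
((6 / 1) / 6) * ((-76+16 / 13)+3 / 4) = -3849 / 52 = -74.02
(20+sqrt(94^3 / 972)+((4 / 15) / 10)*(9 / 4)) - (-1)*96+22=47*sqrt(282) / 27+6903 / 50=167.29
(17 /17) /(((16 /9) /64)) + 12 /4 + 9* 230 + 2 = 2111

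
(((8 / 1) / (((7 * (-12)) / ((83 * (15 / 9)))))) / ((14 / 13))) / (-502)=5395 / 221382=0.02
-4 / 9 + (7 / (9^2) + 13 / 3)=322 / 81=3.98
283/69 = 4.10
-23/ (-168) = 23/ 168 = 0.14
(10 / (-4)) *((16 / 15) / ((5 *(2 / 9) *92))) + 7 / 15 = 152 / 345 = 0.44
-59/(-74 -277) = 59/351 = 0.17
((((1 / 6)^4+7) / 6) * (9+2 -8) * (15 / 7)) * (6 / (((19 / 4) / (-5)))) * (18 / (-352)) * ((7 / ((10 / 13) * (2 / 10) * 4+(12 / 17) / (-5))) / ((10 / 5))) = 250641625 / 14018048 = 17.88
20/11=1.82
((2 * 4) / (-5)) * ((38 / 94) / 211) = -152 / 49585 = -0.00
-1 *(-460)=460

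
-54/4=-27/2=-13.50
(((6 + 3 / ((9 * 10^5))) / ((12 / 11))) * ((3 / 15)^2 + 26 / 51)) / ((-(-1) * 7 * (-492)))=-1982829673 / 2258280000000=-0.00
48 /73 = 0.66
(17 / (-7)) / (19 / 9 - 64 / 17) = 2601 / 1771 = 1.47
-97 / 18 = -5.39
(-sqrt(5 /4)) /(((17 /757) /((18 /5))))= -6813 * sqrt(5) /85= -179.23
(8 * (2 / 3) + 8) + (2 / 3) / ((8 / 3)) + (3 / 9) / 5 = 273 / 20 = 13.65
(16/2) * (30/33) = 80/11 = 7.27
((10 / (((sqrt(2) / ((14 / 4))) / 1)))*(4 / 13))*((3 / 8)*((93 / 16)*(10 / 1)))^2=68110875*sqrt(2) / 26624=3617.91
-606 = -606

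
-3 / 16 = -0.19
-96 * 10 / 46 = -480 / 23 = -20.87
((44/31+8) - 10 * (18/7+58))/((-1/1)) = 129396/217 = 596.29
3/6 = 1/2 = 0.50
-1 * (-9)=9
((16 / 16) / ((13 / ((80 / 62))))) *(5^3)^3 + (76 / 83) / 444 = 719765632657 / 3712839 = 193858.56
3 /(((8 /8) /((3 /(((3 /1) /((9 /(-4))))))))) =-27 /4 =-6.75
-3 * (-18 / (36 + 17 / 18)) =972 / 665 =1.46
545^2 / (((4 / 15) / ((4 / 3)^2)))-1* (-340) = 5941520 / 3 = 1980506.67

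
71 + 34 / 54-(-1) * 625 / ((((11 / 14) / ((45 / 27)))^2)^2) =15091197082 / 1185921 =12725.30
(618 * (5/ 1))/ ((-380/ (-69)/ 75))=1599075/ 38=42080.92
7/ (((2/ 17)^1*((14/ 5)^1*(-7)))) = -85/ 28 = -3.04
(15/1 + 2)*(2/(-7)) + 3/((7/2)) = -4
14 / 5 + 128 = 654 / 5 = 130.80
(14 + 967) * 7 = 6867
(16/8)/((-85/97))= -194/85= -2.28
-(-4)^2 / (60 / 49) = -196 / 15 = -13.07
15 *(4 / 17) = 60 / 17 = 3.53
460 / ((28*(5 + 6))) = 1.49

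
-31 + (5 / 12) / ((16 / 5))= -5927 / 192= -30.87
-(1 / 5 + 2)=-11 / 5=-2.20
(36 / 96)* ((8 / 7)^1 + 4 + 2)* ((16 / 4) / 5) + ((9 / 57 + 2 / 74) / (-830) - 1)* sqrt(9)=-350367 / 408443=-0.86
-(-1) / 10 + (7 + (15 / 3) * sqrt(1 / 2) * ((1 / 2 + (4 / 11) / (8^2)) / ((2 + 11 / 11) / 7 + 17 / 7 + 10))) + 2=623 * sqrt(2) / 6336 + 91 / 10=9.24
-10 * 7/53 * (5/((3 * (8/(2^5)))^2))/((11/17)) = -95200/5247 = -18.14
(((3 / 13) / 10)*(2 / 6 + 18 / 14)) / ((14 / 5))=0.01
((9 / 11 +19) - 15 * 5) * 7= -4249 / 11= -386.27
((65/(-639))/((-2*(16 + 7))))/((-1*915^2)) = -13/4921878330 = -0.00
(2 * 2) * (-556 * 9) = -20016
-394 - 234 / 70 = -13907 / 35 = -397.34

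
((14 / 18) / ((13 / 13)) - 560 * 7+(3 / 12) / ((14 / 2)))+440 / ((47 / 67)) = -38989885 / 11844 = -3291.95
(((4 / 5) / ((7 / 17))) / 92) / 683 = 0.00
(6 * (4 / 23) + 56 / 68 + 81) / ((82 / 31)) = 31.33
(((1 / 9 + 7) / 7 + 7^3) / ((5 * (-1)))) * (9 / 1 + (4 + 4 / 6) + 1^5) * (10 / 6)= -953612 / 567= -1681.86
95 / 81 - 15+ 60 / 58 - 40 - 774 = -1942136 / 2349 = -826.79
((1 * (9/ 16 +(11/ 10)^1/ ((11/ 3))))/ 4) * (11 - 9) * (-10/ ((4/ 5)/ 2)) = -345/ 32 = -10.78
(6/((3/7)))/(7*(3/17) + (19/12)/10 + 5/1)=28560/13043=2.19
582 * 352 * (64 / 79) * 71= 930902016 / 79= 11783569.82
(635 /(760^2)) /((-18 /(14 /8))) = -889 /8317440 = -0.00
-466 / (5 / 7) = -3262 / 5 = -652.40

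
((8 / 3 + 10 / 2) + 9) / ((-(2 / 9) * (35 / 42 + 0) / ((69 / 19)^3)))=-29565810 / 6859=-4310.51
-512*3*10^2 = -153600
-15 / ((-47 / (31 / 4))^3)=446865 / 6644672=0.07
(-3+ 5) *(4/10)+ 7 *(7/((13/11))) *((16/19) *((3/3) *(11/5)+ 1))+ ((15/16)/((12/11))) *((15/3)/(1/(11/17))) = 154937411/1343680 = 115.31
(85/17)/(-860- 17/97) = -485/83437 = -0.01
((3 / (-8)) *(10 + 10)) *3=-22.50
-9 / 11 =-0.82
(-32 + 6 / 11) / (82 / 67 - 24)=11591 / 8393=1.38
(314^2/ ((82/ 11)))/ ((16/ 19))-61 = 5131633/ 328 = 15645.22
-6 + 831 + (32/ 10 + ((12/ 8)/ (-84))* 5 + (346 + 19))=334071/ 280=1193.11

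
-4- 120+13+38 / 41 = -4513 / 41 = -110.07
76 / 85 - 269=-22789 / 85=-268.11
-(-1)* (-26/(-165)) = 26/165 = 0.16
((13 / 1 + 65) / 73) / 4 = 39 / 146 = 0.27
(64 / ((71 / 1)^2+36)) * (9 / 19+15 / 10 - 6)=-4896 / 96463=-0.05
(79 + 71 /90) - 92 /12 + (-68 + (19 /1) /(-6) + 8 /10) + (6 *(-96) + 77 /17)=-435832 /765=-569.72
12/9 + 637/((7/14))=3826/3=1275.33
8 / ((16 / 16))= 8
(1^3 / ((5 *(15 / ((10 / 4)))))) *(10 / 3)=1 / 9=0.11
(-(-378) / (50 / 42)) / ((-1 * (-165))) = 2646 / 1375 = 1.92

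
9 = 9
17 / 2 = 8.50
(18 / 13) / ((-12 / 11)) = -33 / 26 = -1.27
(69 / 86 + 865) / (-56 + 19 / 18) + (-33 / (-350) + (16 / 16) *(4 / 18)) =-2068513231 / 133960050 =-15.44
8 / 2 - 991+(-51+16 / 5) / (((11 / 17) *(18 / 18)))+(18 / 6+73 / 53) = -3079684 / 2915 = -1056.50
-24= -24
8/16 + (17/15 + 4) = 169/30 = 5.63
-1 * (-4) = 4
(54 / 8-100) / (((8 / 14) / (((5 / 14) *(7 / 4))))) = -13055 / 128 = -101.99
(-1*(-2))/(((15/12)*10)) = 4/25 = 0.16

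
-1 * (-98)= 98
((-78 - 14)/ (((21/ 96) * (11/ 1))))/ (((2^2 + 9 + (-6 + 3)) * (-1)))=1472/ 385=3.82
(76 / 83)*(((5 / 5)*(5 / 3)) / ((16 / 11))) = 1045 / 996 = 1.05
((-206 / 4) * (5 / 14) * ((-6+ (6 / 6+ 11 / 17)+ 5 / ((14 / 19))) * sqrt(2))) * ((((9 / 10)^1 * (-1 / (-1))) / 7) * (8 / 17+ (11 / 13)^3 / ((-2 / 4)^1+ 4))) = -45162324819 * sqrt(2) / 12195793064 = -5.24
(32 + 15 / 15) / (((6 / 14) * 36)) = 77 / 36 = 2.14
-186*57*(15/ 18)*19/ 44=-3815.11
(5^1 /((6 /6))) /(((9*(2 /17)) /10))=425 /9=47.22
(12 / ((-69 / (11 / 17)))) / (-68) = 11 / 6647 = 0.00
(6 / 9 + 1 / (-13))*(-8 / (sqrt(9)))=-1.57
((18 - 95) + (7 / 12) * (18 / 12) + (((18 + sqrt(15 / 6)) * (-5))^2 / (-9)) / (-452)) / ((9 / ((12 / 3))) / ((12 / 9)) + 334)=-29416 / 133227 + 200 * sqrt(10) / 606923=-0.22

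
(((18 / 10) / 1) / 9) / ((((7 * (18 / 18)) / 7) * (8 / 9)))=9 / 40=0.22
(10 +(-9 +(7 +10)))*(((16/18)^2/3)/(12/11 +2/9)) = 704/195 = 3.61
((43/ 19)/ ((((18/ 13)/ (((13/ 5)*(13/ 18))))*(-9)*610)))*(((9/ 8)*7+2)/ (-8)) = 7463209/ 10814860800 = 0.00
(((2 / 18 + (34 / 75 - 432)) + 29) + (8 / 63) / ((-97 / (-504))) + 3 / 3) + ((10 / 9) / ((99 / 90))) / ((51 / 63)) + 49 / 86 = -140030206867 / 350989650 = -398.96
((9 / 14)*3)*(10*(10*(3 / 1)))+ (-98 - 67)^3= -31440825 / 7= -4491546.43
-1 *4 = -4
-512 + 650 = 138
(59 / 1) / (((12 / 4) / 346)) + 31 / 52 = 1061621 / 156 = 6805.26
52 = 52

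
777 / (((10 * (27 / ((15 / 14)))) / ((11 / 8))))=407 / 96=4.24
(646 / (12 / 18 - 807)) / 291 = -646 / 234643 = -0.00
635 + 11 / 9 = 5726 / 9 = 636.22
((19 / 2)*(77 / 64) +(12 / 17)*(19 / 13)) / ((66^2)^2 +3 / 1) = 352507 / 536757416832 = 0.00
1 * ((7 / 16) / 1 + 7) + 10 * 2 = 439 / 16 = 27.44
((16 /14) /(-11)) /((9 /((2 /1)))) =-16 /693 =-0.02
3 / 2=1.50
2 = 2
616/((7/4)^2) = 1408/7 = 201.14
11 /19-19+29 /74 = -25349 /1406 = -18.03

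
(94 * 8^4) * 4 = 1540096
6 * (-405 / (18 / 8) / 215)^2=7776 / 1849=4.21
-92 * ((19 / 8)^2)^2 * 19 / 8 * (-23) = 1309856371 / 8192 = 159894.58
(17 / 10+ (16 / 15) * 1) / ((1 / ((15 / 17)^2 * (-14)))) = -8715 / 289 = -30.16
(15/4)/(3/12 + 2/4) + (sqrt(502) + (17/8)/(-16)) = 623/128 + sqrt(502) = 27.27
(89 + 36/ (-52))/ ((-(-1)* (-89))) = -1148/ 1157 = -0.99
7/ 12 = 0.58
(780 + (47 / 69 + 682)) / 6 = 100925 / 414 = 243.78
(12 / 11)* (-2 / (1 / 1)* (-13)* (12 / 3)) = 1248 / 11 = 113.45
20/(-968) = -5/242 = -0.02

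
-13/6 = -2.17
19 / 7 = 2.71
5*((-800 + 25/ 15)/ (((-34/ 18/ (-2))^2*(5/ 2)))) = -517320/ 289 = -1790.03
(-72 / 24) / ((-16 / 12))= 9 / 4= 2.25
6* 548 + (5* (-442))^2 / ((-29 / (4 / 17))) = -1053848 / 29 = -36339.59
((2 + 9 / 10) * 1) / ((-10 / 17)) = -493 / 100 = -4.93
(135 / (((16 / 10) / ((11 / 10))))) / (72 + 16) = 135 / 128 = 1.05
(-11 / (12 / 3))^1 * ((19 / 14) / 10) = -209 / 560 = -0.37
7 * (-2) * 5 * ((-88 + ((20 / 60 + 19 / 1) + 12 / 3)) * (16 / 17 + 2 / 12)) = 767270 / 153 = 5014.84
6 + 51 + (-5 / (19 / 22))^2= 32677 / 361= 90.52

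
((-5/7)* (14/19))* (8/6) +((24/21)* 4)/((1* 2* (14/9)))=0.77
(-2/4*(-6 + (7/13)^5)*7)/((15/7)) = 108336599/11138790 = 9.73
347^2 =120409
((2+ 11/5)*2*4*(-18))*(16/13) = -48384/65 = -744.37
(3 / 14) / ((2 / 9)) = 27 / 28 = 0.96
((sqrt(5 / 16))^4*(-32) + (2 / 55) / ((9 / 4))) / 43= -0.07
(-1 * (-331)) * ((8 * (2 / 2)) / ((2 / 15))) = 19860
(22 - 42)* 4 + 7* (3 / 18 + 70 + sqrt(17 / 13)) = 7* sqrt(221) / 13 + 2467 / 6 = 419.17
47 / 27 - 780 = -21013 / 27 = -778.26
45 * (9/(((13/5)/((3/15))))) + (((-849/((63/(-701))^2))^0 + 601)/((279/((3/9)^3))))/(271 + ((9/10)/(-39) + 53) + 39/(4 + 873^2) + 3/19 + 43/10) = 67366708734118580/2162371292825211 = 31.15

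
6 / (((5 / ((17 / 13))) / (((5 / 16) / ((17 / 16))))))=6 / 13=0.46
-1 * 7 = -7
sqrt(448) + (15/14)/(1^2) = 15/14 + 8*sqrt(7) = 22.24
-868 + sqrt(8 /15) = -868 + 2 *sqrt(30) /15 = -867.27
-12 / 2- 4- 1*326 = -336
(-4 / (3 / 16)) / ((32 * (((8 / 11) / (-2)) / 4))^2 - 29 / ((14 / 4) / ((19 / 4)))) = 108416 / 157005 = 0.69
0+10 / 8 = 5 / 4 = 1.25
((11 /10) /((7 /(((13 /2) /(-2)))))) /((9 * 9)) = -143 /22680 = -0.01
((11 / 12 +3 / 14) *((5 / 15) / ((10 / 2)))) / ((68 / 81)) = 171 / 1904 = 0.09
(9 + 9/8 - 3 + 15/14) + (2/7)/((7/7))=475/56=8.48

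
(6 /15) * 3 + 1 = 11 /5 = 2.20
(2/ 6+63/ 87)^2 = 8464/ 7569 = 1.12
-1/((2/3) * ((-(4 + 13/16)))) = 24/77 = 0.31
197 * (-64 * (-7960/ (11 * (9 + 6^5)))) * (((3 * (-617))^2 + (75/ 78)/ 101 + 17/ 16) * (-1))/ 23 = -30098559313239328/ 172406091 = -174579442.86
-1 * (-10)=10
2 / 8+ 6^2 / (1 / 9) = 1297 / 4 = 324.25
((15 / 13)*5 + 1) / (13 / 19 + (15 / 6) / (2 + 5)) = 23408 / 3601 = 6.50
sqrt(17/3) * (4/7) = 1.36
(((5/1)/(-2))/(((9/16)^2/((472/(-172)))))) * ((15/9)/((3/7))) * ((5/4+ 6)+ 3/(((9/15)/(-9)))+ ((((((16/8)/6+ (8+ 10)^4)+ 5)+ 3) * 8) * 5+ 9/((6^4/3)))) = 33299051606800/94041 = 354090786.01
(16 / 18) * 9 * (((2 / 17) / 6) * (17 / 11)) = 8 / 33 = 0.24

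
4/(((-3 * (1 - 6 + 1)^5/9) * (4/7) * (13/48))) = 63/832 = 0.08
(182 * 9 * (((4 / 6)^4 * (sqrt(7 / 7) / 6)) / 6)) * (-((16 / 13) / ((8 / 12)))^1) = -448 / 27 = -16.59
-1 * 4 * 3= -12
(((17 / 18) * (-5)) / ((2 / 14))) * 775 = -461125 / 18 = -25618.06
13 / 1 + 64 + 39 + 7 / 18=2095 / 18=116.39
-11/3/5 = -11/15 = -0.73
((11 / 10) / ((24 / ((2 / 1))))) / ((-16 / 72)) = -33 / 80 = -0.41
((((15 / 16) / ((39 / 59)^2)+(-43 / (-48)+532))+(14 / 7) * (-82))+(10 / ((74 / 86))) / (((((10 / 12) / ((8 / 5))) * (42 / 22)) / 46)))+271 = 258181239 / 218855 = 1179.69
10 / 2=5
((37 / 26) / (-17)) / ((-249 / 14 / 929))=240611 / 55029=4.37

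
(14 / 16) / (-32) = -7 / 256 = -0.03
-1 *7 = -7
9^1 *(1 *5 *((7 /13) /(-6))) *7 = -735 /26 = -28.27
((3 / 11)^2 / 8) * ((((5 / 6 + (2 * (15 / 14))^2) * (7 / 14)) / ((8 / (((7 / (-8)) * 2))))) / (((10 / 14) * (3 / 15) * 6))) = -145 / 22528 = -0.01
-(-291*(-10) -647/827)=-2405923/827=-2909.22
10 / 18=5 / 9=0.56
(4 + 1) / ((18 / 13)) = 65 / 18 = 3.61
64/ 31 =2.06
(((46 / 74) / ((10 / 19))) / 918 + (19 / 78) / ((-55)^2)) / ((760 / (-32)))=-192217 / 3339282375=-0.00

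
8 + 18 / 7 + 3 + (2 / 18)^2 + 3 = 9403 / 567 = 16.58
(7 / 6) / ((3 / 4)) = 14 / 9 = 1.56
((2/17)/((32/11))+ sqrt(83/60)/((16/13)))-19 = -5157/272+ 13 * sqrt(1245)/480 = -18.00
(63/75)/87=7/725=0.01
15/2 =7.50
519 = 519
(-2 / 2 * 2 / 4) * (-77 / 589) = 0.07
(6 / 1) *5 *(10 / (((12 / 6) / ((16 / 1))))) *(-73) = -175200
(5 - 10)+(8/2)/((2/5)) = 5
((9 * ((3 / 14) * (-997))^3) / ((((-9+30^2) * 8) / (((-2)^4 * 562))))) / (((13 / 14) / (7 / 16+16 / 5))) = -243111799827549 / 560560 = -433694519.46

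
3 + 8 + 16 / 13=159 / 13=12.23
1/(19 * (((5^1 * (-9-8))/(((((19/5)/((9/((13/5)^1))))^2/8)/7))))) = -3211/240975000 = -0.00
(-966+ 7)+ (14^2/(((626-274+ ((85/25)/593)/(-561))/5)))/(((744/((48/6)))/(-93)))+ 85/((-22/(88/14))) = -237731641337/241090073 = -986.07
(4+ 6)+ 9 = 19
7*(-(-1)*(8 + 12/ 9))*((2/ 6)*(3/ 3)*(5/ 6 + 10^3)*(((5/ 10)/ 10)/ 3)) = 58849/ 162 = 363.27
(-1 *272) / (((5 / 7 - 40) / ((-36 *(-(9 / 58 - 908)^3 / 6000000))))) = -416943352810887 / 13413950000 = -31082.82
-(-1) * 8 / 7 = 8 / 7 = 1.14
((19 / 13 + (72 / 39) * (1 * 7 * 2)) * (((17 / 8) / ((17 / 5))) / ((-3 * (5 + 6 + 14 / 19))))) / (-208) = 33725 / 14471808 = 0.00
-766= -766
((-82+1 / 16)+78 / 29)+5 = -34451 / 464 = -74.25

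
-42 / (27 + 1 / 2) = -84 / 55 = -1.53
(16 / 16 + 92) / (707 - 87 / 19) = 1767 / 13346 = 0.13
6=6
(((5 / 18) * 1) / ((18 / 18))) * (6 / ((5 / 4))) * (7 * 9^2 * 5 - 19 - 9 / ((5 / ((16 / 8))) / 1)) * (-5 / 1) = -56248 / 3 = -18749.33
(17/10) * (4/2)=17/5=3.40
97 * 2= 194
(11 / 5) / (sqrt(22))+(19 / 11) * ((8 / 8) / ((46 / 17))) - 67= -33579 / 506+sqrt(22) / 10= -65.89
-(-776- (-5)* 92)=316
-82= -82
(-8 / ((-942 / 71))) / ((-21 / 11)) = -0.32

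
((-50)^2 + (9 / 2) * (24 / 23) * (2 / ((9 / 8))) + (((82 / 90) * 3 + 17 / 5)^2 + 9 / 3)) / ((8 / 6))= 13190897 / 6900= 1911.72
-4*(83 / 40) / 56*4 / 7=-83 / 980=-0.08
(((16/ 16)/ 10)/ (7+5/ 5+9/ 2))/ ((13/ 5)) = 0.00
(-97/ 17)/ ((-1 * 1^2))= 97/ 17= 5.71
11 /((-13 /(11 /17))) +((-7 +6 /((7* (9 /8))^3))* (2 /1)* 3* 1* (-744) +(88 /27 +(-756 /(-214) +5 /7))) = 759185014148 /24332763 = 31200.12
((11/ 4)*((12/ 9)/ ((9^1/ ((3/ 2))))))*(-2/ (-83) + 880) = 401731/ 747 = 537.79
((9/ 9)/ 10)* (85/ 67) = 17/ 134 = 0.13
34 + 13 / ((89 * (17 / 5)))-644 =-609.96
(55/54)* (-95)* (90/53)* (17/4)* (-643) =285572375/636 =449013.17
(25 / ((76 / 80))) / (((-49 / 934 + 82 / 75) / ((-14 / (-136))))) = 61293750 / 23550899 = 2.60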